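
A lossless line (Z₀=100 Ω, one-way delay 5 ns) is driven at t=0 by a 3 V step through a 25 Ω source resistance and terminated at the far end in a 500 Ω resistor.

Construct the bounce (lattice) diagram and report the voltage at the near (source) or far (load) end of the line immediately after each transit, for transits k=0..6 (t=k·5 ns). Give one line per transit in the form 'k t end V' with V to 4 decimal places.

Γ_L=0.666667, Γ_S=-0.600000; launch V₁=3·100/125=2.400000
k=0 src: V=2.4000
k=1 load: inc=2.400000, refl=2.400000·0.666667=1.6000; V=0.000000+2.400000+1.600000=4.0000
k=2 src: inc=1.600000, refl=1.600000·-0.600000=-0.9600; V=2.400000+1.600000+-0.960000=3.0400
k=3 load: inc=-0.960000, refl=-0.960000·0.666667=-0.6400; V=4.000000+-0.960000+-0.640000=2.4000
k=4 src: inc=-0.640000, refl=-0.640000·-0.600000=0.3840; V=3.040000+-0.640000+0.384000=2.7840
k=5 load: inc=0.384000, refl=0.384000·0.666667=0.2560; V=2.400000+0.384000+0.256000=3.0400
k=6 src: inc=0.256000, refl=0.256000·-0.600000=-0.1536; V=2.784000+0.256000+-0.153600=2.8864

0 0 source 2.4000
1 5 load 4.0000
2 10 source 3.0400
3 15 load 2.4000
4 20 source 2.7840
5 25 load 3.0400
6 30 source 2.8864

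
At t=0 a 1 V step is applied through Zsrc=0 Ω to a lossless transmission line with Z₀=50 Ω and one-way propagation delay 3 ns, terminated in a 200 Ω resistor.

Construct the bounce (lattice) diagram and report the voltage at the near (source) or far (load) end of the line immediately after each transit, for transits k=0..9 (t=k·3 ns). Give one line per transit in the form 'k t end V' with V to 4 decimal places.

Γ_L=0.600000, Γ_S=-1.000000; launch V₁=1·50/50=1.000000
k=0 src: V=1.0000
k=1 load: inc=1.000000, refl=1.000000·0.600000=0.6000; V=0.000000+1.000000+0.600000=1.6000
k=2 src: inc=0.600000, refl=0.600000·-1.000000=-0.6000; V=1.000000+0.600000+-0.600000=1.0000
k=3 load: inc=-0.600000, refl=-0.600000·0.600000=-0.3600; V=1.600000+-0.600000+-0.360000=0.6400
k=4 src: inc=-0.360000, refl=-0.360000·-1.000000=0.3600; V=1.000000+-0.360000+0.360000=1.0000
k=5 load: inc=0.360000, refl=0.360000·0.600000=0.2160; V=0.640000+0.360000+0.216000=1.2160
k=6 src: inc=0.216000, refl=0.216000·-1.000000=-0.2160; V=1.000000+0.216000+-0.216000=1.0000
k=7 load: inc=-0.216000, refl=-0.216000·0.600000=-0.1296; V=1.216000+-0.216000+-0.129600=0.8704
k=8 src: inc=-0.129600, refl=-0.129600·-1.000000=0.1296; V=1.000000+-0.129600+0.129600=1.0000
k=9 load: inc=0.129600, refl=0.129600·0.600000=0.0778; V=0.870400+0.129600+0.077760=1.0778

0 0 source 1.0000
1 3 load 1.6000
2 6 source 1.0000
3 9 load 0.6400
4 12 source 1.0000
5 15 load 1.2160
6 18 source 1.0000
7 21 load 0.8704
8 24 source 1.0000
9 27 load 1.0778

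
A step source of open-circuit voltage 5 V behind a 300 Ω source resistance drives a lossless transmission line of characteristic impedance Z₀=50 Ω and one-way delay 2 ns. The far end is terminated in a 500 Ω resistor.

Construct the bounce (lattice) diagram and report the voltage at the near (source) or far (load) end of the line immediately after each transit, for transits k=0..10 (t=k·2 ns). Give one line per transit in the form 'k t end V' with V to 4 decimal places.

Γ_L=0.818182, Γ_S=0.714286; launch V₁=5·50/350=0.714286
k=0 src: V=0.7143
k=1 load: inc=0.714286, refl=0.714286·0.818182=0.5844; V=0.000000+0.714286+0.584416=1.2987
k=2 src: inc=0.584416, refl=0.584416·0.714286=0.4174; V=0.714286+0.584416+0.417440=1.7161
k=3 load: inc=0.417440, refl=0.417440·0.818182=0.3415; V=1.298701+0.417440+0.341542=2.0577
k=4 src: inc=0.341542, refl=0.341542·0.714286=0.2440; V=1.716141+0.341542+0.243958=2.3016
k=5 load: inc=0.243958, refl=0.243958·0.818182=0.1996; V=2.057683+0.243958+0.199602=2.5012
k=6 src: inc=0.199602, refl=0.199602·0.714286=0.1426; V=2.301641+0.199602+0.142573=2.6438
k=7 load: inc=0.142573, refl=0.142573·0.818182=0.1167; V=2.501243+0.142573+0.116651=2.7605
k=8 src: inc=0.116651, refl=0.116651·0.714286=0.0833; V=2.643816+0.116651+0.083322=2.8438
k=9 load: inc=0.083322, refl=0.083322·0.818182=0.0682; V=2.760467+0.083322+0.068172=2.9120
k=10 src: inc=0.068172, refl=0.068172·0.714286=0.0487; V=2.843789+0.068172+0.048695=2.9607

0 0 source 0.7143
1 2 load 1.2987
2 4 source 1.7161
3 6 load 2.0577
4 8 source 2.3016
5 10 load 2.5012
6 12 source 2.6438
7 14 load 2.7605
8 16 source 2.8438
9 18 load 2.9120
10 20 source 2.9607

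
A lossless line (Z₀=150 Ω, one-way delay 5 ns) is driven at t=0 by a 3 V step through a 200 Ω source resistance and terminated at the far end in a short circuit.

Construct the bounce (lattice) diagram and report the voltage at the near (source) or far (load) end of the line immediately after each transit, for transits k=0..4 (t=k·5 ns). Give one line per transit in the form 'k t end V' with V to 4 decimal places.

Γ_L=-1.000000, Γ_S=0.142857; launch V₁=3·150/350=1.285714
k=0 src: V=1.2857
k=1 load: inc=1.285714, refl=1.285714·-1.000000=-1.2857; V=0.000000+1.285714+-1.285714=0.0000
k=2 src: inc=-1.285714, refl=-1.285714·0.142857=-0.1837; V=1.285714+-1.285714+-0.183673=-0.1837
k=3 load: inc=-0.183673, refl=-0.183673·-1.000000=0.1837; V=0.000000+-0.183673+0.183673=0.0000
k=4 src: inc=0.183673, refl=0.183673·0.142857=0.0262; V=-0.183673+0.183673+0.026239=0.0262

0 0 source 1.2857
1 5 load 0.0000
2 10 source -0.1837
3 15 load 0.0000
4 20 source 0.0262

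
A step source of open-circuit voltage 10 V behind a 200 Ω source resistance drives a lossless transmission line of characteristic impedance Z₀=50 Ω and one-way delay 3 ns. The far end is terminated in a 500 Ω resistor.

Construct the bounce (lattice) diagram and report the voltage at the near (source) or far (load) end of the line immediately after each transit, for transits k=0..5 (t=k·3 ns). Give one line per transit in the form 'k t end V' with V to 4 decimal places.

Γ_L=0.818182, Γ_S=0.600000; launch V₁=10·50/250=2.000000
k=0 src: V=2.0000
k=1 load: inc=2.000000, refl=2.000000·0.818182=1.6364; V=0.000000+2.000000+1.636364=3.6364
k=2 src: inc=1.636364, refl=1.636364·0.600000=0.9818; V=2.000000+1.636364+0.981818=4.6182
k=3 load: inc=0.981818, refl=0.981818·0.818182=0.8033; V=3.636364+0.981818+0.803306=5.4215
k=4 src: inc=0.803306, refl=0.803306·0.600000=0.4820; V=4.618182+0.803306+0.481983=5.9035
k=5 load: inc=0.481983, refl=0.481983·0.818182=0.3944; V=5.421488+0.481983+0.394350=6.2978

0 0 source 2.0000
1 3 load 3.6364
2 6 source 4.6182
3 9 load 5.4215
4 12 source 5.9035
5 15 load 6.2978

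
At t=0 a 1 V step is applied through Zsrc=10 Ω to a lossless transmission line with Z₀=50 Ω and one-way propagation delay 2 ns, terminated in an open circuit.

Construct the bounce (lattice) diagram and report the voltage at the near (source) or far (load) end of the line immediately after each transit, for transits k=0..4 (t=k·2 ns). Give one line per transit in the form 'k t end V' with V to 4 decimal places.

0 0 source 0.8333
1 2 load 1.6667
2 4 source 1.1111
3 6 load 0.5556
4 8 source 0.9259

Γ_L=1.000000, Γ_S=-0.666667; launch V₁=1·50/60=0.833333
k=0 src: V=0.8333
k=1 load: inc=0.833333, refl=0.833333·1.000000=0.8333; V=0.000000+0.833333+0.833333=1.6667
k=2 src: inc=0.833333, refl=0.833333·-0.666667=-0.5556; V=0.833333+0.833333+-0.555556=1.1111
k=3 load: inc=-0.555556, refl=-0.555556·1.000000=-0.5556; V=1.666667+-0.555556+-0.555556=0.5556
k=4 src: inc=-0.555556, refl=-0.555556·-0.666667=0.3704; V=1.111111+-0.555556+0.370370=0.9259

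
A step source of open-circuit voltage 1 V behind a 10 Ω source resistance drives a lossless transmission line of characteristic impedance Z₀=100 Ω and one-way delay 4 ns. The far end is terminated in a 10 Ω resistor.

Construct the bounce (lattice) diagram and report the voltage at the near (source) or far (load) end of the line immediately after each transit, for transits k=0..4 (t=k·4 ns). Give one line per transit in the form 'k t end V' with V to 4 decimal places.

0 0 source 0.9091
1 4 load 0.1653
2 8 source 0.7739
3 12 load 0.2759
4 16 source 0.6833

Γ_L=-0.818182, Γ_S=-0.818182; launch V₁=1·100/110=0.909091
k=0 src: V=0.9091
k=1 load: inc=0.909091, refl=0.909091·-0.818182=-0.7438; V=0.000000+0.909091+-0.743802=0.1653
k=2 src: inc=-0.743802, refl=-0.743802·-0.818182=0.6086; V=0.909091+-0.743802+0.608565=0.7739
k=3 load: inc=0.608565, refl=0.608565·-0.818182=-0.4979; V=0.165289+0.608565+-0.497917=0.2759
k=4 src: inc=-0.497917, refl=-0.497917·-0.818182=0.4074; V=0.773854+-0.497917+0.407386=0.6833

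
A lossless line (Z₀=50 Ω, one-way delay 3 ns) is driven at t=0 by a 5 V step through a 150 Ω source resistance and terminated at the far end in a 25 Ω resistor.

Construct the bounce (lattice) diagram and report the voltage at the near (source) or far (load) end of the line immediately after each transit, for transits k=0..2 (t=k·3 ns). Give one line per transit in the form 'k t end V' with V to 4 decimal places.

Γ_L=-0.333333, Γ_S=0.500000; launch V₁=5·50/200=1.250000
k=0 src: V=1.2500
k=1 load: inc=1.250000, refl=1.250000·-0.333333=-0.4167; V=0.000000+1.250000+-0.416667=0.8333
k=2 src: inc=-0.416667, refl=-0.416667·0.500000=-0.2083; V=1.250000+-0.416667+-0.208333=0.6250

0 0 source 1.2500
1 3 load 0.8333
2 6 source 0.6250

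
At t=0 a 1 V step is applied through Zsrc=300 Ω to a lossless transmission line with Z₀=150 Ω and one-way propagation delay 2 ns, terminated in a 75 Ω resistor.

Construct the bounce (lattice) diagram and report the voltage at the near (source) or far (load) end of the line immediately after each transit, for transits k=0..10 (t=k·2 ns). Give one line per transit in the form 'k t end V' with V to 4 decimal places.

Γ_L=-0.333333, Γ_S=0.333333; launch V₁=1·150/450=0.333333
k=0 src: V=0.3333
k=1 load: inc=0.333333, refl=0.333333·-0.333333=-0.1111; V=0.000000+0.333333+-0.111111=0.2222
k=2 src: inc=-0.111111, refl=-0.111111·0.333333=-0.0370; V=0.333333+-0.111111+-0.037037=0.1852
k=3 load: inc=-0.037037, refl=-0.037037·-0.333333=0.0123; V=0.222222+-0.037037+0.012346=0.1975
k=4 src: inc=0.012346, refl=0.012346·0.333333=0.0041; V=0.185185+0.012346+0.004115=0.2016
k=5 load: inc=0.004115, refl=0.004115·-0.333333=-0.0014; V=0.197531+0.004115+-0.001372=0.2003
k=6 src: inc=-0.001372, refl=-0.001372·0.333333=-0.0005; V=0.201646+-0.001372+-0.000457=0.1998
k=7 load: inc=-0.000457, refl=-0.000457·-0.333333=0.0002; V=0.200274+-0.000457+0.000152=0.2000
k=8 src: inc=0.000152, refl=0.000152·0.333333=0.0001; V=0.199817+0.000152+0.000051=0.2000
k=9 load: inc=0.000051, refl=0.000051·-0.333333=-0.0000; V=0.199970+0.000051+-0.000017=0.2000
k=10 src: inc=-0.000017, refl=-0.000017·0.333333=-0.0000; V=0.200020+-0.000017+-0.000006=0.2000

0 0 source 0.3333
1 2 load 0.2222
2 4 source 0.1852
3 6 load 0.1975
4 8 source 0.2016
5 10 load 0.2003
6 12 source 0.1998
7 14 load 0.2000
8 16 source 0.2000
9 18 load 0.2000
10 20 source 0.2000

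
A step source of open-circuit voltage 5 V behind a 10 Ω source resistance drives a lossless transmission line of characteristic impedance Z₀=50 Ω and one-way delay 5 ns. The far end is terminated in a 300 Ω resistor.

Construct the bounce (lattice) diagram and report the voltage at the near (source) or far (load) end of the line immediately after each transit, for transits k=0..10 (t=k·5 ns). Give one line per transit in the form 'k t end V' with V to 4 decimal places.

Γ_L=0.714286, Γ_S=-0.666667; launch V₁=5·50/60=4.166667
k=0 src: V=4.1667
k=1 load: inc=4.166667, refl=4.166667·0.714286=2.9762; V=0.000000+4.166667+2.976190=7.1429
k=2 src: inc=2.976190, refl=2.976190·-0.666667=-1.9841; V=4.166667+2.976190+-1.984127=5.1587
k=3 load: inc=-1.984127, refl=-1.984127·0.714286=-1.4172; V=7.142857+-1.984127+-1.417234=3.7415
k=4 src: inc=-1.417234, refl=-1.417234·-0.666667=0.9448; V=5.158730+-1.417234+0.944822=4.6863
k=5 load: inc=0.944822, refl=0.944822·0.714286=0.6749; V=3.741497+0.944822+0.674873=5.3612
k=6 src: inc=0.674873, refl=0.674873·-0.666667=-0.4499; V=4.686319+0.674873+-0.449915=4.9113
k=7 load: inc=-0.449915, refl=-0.449915·0.714286=-0.3214; V=5.361192+-0.449915+-0.321368=4.5899
k=8 src: inc=-0.321368, refl=-0.321368·-0.666667=0.2142; V=4.911277+-0.321368+0.214245=4.8042
k=9 load: inc=0.214245, refl=0.214245·0.714286=0.1530; V=4.589909+0.214245+0.153032=4.9572
k=10 src: inc=0.153032, refl=0.153032·-0.666667=-0.1020; V=4.804154+0.153032+-0.102022=4.8552

0 0 source 4.1667
1 5 load 7.1429
2 10 source 5.1587
3 15 load 3.7415
4 20 source 4.6863
5 25 load 5.3612
6 30 source 4.9113
7 35 load 4.5899
8 40 source 4.8042
9 45 load 4.9572
10 50 source 4.8552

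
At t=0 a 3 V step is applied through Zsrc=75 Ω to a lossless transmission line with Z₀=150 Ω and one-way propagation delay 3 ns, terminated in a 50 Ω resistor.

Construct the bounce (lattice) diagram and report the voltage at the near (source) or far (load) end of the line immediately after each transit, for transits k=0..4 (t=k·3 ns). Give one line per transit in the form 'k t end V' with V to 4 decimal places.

0 0 source 2.0000
1 3 load 1.0000
2 6 source 1.3333
3 9 load 1.1667
4 12 source 1.2222

Γ_L=-0.500000, Γ_S=-0.333333; launch V₁=3·150/225=2.000000
k=0 src: V=2.0000
k=1 load: inc=2.000000, refl=2.000000·-0.500000=-1.0000; V=0.000000+2.000000+-1.000000=1.0000
k=2 src: inc=-1.000000, refl=-1.000000·-0.333333=0.3333; V=2.000000+-1.000000+0.333333=1.3333
k=3 load: inc=0.333333, refl=0.333333·-0.500000=-0.1667; V=1.000000+0.333333+-0.166667=1.1667
k=4 src: inc=-0.166667, refl=-0.166667·-0.333333=0.0556; V=1.333333+-0.166667+0.055556=1.2222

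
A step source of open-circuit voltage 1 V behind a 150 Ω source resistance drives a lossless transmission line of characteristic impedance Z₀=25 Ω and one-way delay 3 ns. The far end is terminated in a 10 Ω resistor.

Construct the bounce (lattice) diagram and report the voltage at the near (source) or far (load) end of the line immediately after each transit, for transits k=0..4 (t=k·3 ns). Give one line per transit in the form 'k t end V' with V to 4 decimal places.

0 0 source 0.1429
1 3 load 0.0816
2 6 source 0.0379
3 9 load 0.0566
4 12 source 0.0700

Γ_L=-0.428571, Γ_S=0.714286; launch V₁=1·25/175=0.142857
k=0 src: V=0.1429
k=1 load: inc=0.142857, refl=0.142857·-0.428571=-0.0612; V=0.000000+0.142857+-0.061224=0.0816
k=2 src: inc=-0.061224, refl=-0.061224·0.714286=-0.0437; V=0.142857+-0.061224+-0.043732=0.0379
k=3 load: inc=-0.043732, refl=-0.043732·-0.428571=0.0187; V=0.081633+-0.043732+0.018742=0.0566
k=4 src: inc=0.018742, refl=0.018742·0.714286=0.0134; V=0.037901+0.018742+0.013387=0.0700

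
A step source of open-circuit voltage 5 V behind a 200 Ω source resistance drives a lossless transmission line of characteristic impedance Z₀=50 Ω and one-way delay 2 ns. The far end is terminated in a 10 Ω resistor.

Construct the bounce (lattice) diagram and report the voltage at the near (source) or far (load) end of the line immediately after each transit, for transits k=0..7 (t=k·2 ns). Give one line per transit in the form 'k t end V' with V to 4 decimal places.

0 0 source 1.0000
1 2 load 0.3333
2 4 source -0.0667
3 6 load 0.2000
4 8 source 0.3600
5 10 load 0.2533
6 12 source 0.1893
7 14 load 0.2320

Γ_L=-0.666667, Γ_S=0.600000; launch V₁=5·50/250=1.000000
k=0 src: V=1.0000
k=1 load: inc=1.000000, refl=1.000000·-0.666667=-0.6667; V=0.000000+1.000000+-0.666667=0.3333
k=2 src: inc=-0.666667, refl=-0.666667·0.600000=-0.4000; V=1.000000+-0.666667+-0.400000=-0.0667
k=3 load: inc=-0.400000, refl=-0.400000·-0.666667=0.2667; V=0.333333+-0.400000+0.266667=0.2000
k=4 src: inc=0.266667, refl=0.266667·0.600000=0.1600; V=-0.066667+0.266667+0.160000=0.3600
k=5 load: inc=0.160000, refl=0.160000·-0.666667=-0.1067; V=0.200000+0.160000+-0.106667=0.2533
k=6 src: inc=-0.106667, refl=-0.106667·0.600000=-0.0640; V=0.360000+-0.106667+-0.064000=0.1893
k=7 load: inc=-0.064000, refl=-0.064000·-0.666667=0.0427; V=0.253333+-0.064000+0.042667=0.2320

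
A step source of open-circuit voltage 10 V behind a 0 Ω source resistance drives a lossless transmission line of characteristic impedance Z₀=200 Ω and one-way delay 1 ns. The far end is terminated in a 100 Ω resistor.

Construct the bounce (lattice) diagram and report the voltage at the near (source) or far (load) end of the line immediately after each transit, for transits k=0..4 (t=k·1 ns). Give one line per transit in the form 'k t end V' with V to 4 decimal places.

Γ_L=-0.333333, Γ_S=-1.000000; launch V₁=10·200/200=10.000000
k=0 src: V=10.0000
k=1 load: inc=10.000000, refl=10.000000·-0.333333=-3.3333; V=0.000000+10.000000+-3.333333=6.6667
k=2 src: inc=-3.333333, refl=-3.333333·-1.000000=3.3333; V=10.000000+-3.333333+3.333333=10.0000
k=3 load: inc=3.333333, refl=3.333333·-0.333333=-1.1111; V=6.666667+3.333333+-1.111111=8.8889
k=4 src: inc=-1.111111, refl=-1.111111·-1.000000=1.1111; V=10.000000+-1.111111+1.111111=10.0000

0 0 source 10.0000
1 1 load 6.6667
2 2 source 10.0000
3 3 load 8.8889
4 4 source 10.0000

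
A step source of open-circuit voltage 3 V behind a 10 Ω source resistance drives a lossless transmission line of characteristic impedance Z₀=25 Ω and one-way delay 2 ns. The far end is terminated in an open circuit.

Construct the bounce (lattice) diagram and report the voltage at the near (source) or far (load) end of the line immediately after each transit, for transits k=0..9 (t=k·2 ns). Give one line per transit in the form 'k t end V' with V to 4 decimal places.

Γ_L=1.000000, Γ_S=-0.428571; launch V₁=3·25/35=2.142857
k=0 src: V=2.1429
k=1 load: inc=2.142857, refl=2.142857·1.000000=2.1429; V=0.000000+2.142857+2.142857=4.2857
k=2 src: inc=2.142857, refl=2.142857·-0.428571=-0.9184; V=2.142857+2.142857+-0.918367=3.3673
k=3 load: inc=-0.918367, refl=-0.918367·1.000000=-0.9184; V=4.285714+-0.918367+-0.918367=2.4490
k=4 src: inc=-0.918367, refl=-0.918367·-0.428571=0.3936; V=3.367347+-0.918367+0.393586=2.8426
k=5 load: inc=0.393586, refl=0.393586·1.000000=0.3936; V=2.448980+0.393586+0.393586=3.2362
k=6 src: inc=0.393586, refl=0.393586·-0.428571=-0.1687; V=2.842566+0.393586+-0.168680=3.0675
k=7 load: inc=-0.168680, refl=-0.168680·1.000000=-0.1687; V=3.236152+-0.168680+-0.168680=2.8988
k=8 src: inc=-0.168680, refl=-0.168680·-0.428571=0.0723; V=3.067472+-0.168680+0.072291=2.9711
k=9 load: inc=0.072291, refl=0.072291·1.000000=0.0723; V=2.898792+0.072291+0.072291=3.0434

0 0 source 2.1429
1 2 load 4.2857
2 4 source 3.3673
3 6 load 2.4490
4 8 source 2.8426
5 10 load 3.2362
6 12 source 3.0675
7 14 load 2.8988
8 16 source 2.9711
9 18 load 3.0434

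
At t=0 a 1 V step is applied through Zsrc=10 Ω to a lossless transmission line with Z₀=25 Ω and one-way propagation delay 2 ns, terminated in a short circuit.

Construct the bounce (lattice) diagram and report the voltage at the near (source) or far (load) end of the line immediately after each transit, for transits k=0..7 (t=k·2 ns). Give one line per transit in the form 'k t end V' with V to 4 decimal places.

0 0 source 0.7143
1 2 load 0.0000
2 4 source 0.3061
3 6 load 0.0000
4 8 source 0.1312
5 10 load 0.0000
6 12 source 0.0562
7 14 load 0.0000

Γ_L=-1.000000, Γ_S=-0.428571; launch V₁=1·25/35=0.714286
k=0 src: V=0.7143
k=1 load: inc=0.714286, refl=0.714286·-1.000000=-0.7143; V=0.000000+0.714286+-0.714286=0.0000
k=2 src: inc=-0.714286, refl=-0.714286·-0.428571=0.3061; V=0.714286+-0.714286+0.306122=0.3061
k=3 load: inc=0.306122, refl=0.306122·-1.000000=-0.3061; V=0.000000+0.306122+-0.306122=0.0000
k=4 src: inc=-0.306122, refl=-0.306122·-0.428571=0.1312; V=0.306122+-0.306122+0.131195=0.1312
k=5 load: inc=0.131195, refl=0.131195·-1.000000=-0.1312; V=0.000000+0.131195+-0.131195=0.0000
k=6 src: inc=-0.131195, refl=-0.131195·-0.428571=0.0562; V=0.131195+-0.131195+0.056227=0.0562
k=7 load: inc=0.056227, refl=0.056227·-1.000000=-0.0562; V=0.000000+0.056227+-0.056227=0.0000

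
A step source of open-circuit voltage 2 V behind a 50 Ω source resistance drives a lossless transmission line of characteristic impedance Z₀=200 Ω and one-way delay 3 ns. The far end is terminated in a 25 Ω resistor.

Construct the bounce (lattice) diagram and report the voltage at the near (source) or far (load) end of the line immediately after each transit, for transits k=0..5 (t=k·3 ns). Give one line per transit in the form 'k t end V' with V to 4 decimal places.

Γ_L=-0.777778, Γ_S=-0.600000; launch V₁=2·200/250=1.600000
k=0 src: V=1.6000
k=1 load: inc=1.600000, refl=1.600000·-0.777778=-1.2444; V=0.000000+1.600000+-1.244444=0.3556
k=2 src: inc=-1.244444, refl=-1.244444·-0.600000=0.7467; V=1.600000+-1.244444+0.746667=1.1022
k=3 load: inc=0.746667, refl=0.746667·-0.777778=-0.5807; V=0.355556+0.746667+-0.580741=0.5215
k=4 src: inc=-0.580741, refl=-0.580741·-0.600000=0.3484; V=1.102222+-0.580741+0.348444=0.8699
k=5 load: inc=0.348444, refl=0.348444·-0.777778=-0.2710; V=0.521481+0.348444+-0.271012=0.5989

0 0 source 1.6000
1 3 load 0.3556
2 6 source 1.1022
3 9 load 0.5215
4 12 source 0.8699
5 15 load 0.5989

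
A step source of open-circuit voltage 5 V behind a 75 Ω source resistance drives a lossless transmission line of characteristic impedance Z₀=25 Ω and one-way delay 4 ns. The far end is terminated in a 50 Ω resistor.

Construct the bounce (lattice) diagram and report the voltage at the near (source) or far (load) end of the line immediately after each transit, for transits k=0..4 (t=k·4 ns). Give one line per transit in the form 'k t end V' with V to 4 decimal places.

0 0 source 1.2500
1 4 load 1.6667
2 8 source 1.8750
3 12 load 1.9444
4 16 source 1.9792

Γ_L=0.333333, Γ_S=0.500000; launch V₁=5·25/100=1.250000
k=0 src: V=1.2500
k=1 load: inc=1.250000, refl=1.250000·0.333333=0.4167; V=0.000000+1.250000+0.416667=1.6667
k=2 src: inc=0.416667, refl=0.416667·0.500000=0.2083; V=1.250000+0.416667+0.208333=1.8750
k=3 load: inc=0.208333, refl=0.208333·0.333333=0.0694; V=1.666667+0.208333+0.069444=1.9444
k=4 src: inc=0.069444, refl=0.069444·0.500000=0.0347; V=1.875000+0.069444+0.034722=1.9792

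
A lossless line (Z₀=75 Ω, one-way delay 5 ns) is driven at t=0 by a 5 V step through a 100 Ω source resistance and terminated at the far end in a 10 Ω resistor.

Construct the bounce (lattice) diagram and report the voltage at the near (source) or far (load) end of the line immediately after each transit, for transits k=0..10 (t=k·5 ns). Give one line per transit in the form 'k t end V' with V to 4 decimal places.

0 0 source 2.1429
1 5 load 0.5042
2 10 source 0.2701
3 15 load 0.4491
4 20 source 0.4747
5 25 load 0.4551
6 30 source 0.4523
7 35 load 0.4545
8 40 source 0.4548
9 45 load 0.4546
10 50 source 0.4545

Γ_L=-0.764706, Γ_S=0.142857; launch V₁=5·75/175=2.142857
k=0 src: V=2.1429
k=1 load: inc=2.142857, refl=2.142857·-0.764706=-1.6387; V=0.000000+2.142857+-1.638655=0.5042
k=2 src: inc=-1.638655, refl=-1.638655·0.142857=-0.2341; V=2.142857+-1.638655+-0.234094=0.2701
k=3 load: inc=-0.234094, refl=-0.234094·-0.764706=0.1790; V=0.504202+-0.234094+0.179013=0.4491
k=4 src: inc=0.179013, refl=0.179013·0.142857=0.0256; V=0.270108+0.179013+0.025573=0.4747
k=5 load: inc=0.025573, refl=0.025573·-0.764706=-0.0196; V=0.449121+0.025573+-0.019556=0.4551
k=6 src: inc=-0.019556, refl=-0.019556·0.142857=-0.0028; V=0.474694+-0.019556+-0.002794=0.4523
k=7 load: inc=-0.002794, refl=-0.002794·-0.764706=0.0021; V=0.455138+-0.002794+0.002136=0.4545
k=8 src: inc=0.002136, refl=0.002136·0.142857=0.0003; V=0.452344+0.002136+0.000305=0.4548
k=9 load: inc=0.000305, refl=0.000305·-0.764706=-0.0002; V=0.454481+0.000305+-0.000233=0.4546
k=10 src: inc=-0.000233, refl=-0.000233·0.142857=-0.0000; V=0.454786+-0.000233+-0.000033=0.4545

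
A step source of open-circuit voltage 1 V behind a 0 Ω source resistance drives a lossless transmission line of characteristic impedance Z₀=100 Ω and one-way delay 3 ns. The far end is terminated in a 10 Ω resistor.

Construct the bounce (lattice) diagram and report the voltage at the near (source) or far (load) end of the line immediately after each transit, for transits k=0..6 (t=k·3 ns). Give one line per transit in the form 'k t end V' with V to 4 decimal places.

Γ_L=-0.818182, Γ_S=-1.000000; launch V₁=1·100/100=1.000000
k=0 src: V=1.0000
k=1 load: inc=1.000000, refl=1.000000·-0.818182=-0.8182; V=0.000000+1.000000+-0.818182=0.1818
k=2 src: inc=-0.818182, refl=-0.818182·-1.000000=0.8182; V=1.000000+-0.818182+0.818182=1.0000
k=3 load: inc=0.818182, refl=0.818182·-0.818182=-0.6694; V=0.181818+0.818182+-0.669421=0.3306
k=4 src: inc=-0.669421, refl=-0.669421·-1.000000=0.6694; V=1.000000+-0.669421+0.669421=1.0000
k=5 load: inc=0.669421, refl=0.669421·-0.818182=-0.5477; V=0.330579+0.669421+-0.547708=0.4523
k=6 src: inc=-0.547708, refl=-0.547708·-1.000000=0.5477; V=1.000000+-0.547708+0.547708=1.0000

0 0 source 1.0000
1 3 load 0.1818
2 6 source 1.0000
3 9 load 0.3306
4 12 source 1.0000
5 15 load 0.4523
6 18 source 1.0000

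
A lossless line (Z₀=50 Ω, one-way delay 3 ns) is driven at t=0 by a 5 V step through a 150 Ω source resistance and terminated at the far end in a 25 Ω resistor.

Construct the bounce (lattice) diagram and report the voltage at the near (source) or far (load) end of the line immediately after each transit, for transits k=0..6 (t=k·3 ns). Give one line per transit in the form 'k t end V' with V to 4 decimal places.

0 0 source 1.2500
1 3 load 0.8333
2 6 source 0.6250
3 9 load 0.6944
4 12 source 0.7292
5 15 load 0.7176
6 18 source 0.7118

Γ_L=-0.333333, Γ_S=0.500000; launch V₁=5·50/200=1.250000
k=0 src: V=1.2500
k=1 load: inc=1.250000, refl=1.250000·-0.333333=-0.4167; V=0.000000+1.250000+-0.416667=0.8333
k=2 src: inc=-0.416667, refl=-0.416667·0.500000=-0.2083; V=1.250000+-0.416667+-0.208333=0.6250
k=3 load: inc=-0.208333, refl=-0.208333·-0.333333=0.0694; V=0.833333+-0.208333+0.069444=0.6944
k=4 src: inc=0.069444, refl=0.069444·0.500000=0.0347; V=0.625000+0.069444+0.034722=0.7292
k=5 load: inc=0.034722, refl=0.034722·-0.333333=-0.0116; V=0.694444+0.034722+-0.011574=0.7176
k=6 src: inc=-0.011574, refl=-0.011574·0.500000=-0.0058; V=0.729167+-0.011574+-0.005787=0.7118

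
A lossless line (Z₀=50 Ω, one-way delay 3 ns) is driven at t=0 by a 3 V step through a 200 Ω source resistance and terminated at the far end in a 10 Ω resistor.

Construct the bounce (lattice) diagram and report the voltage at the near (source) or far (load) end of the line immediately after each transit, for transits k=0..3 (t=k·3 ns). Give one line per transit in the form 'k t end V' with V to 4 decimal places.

0 0 source 0.6000
1 3 load 0.2000
2 6 source -0.0400
3 9 load 0.1200

Γ_L=-0.666667, Γ_S=0.600000; launch V₁=3·50/250=0.600000
k=0 src: V=0.6000
k=1 load: inc=0.600000, refl=0.600000·-0.666667=-0.4000; V=0.000000+0.600000+-0.400000=0.2000
k=2 src: inc=-0.400000, refl=-0.400000·0.600000=-0.2400; V=0.600000+-0.400000+-0.240000=-0.0400
k=3 load: inc=-0.240000, refl=-0.240000·-0.666667=0.1600; V=0.200000+-0.240000+0.160000=0.1200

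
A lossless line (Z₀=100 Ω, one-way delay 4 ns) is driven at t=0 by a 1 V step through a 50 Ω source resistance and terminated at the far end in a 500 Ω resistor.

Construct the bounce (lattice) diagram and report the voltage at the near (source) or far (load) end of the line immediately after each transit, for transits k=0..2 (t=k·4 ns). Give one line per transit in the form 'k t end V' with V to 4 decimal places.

0 0 source 0.6667
1 4 load 1.1111
2 8 source 0.9630

Γ_L=0.666667, Γ_S=-0.333333; launch V₁=1·100/150=0.666667
k=0 src: V=0.6667
k=1 load: inc=0.666667, refl=0.666667·0.666667=0.4444; V=0.000000+0.666667+0.444444=1.1111
k=2 src: inc=0.444444, refl=0.444444·-0.333333=-0.1481; V=0.666667+0.444444+-0.148148=0.9630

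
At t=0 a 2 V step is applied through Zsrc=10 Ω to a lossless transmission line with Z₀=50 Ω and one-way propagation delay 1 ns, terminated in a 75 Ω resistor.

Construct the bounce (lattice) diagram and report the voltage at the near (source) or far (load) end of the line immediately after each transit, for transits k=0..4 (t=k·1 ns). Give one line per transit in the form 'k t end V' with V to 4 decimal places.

0 0 source 1.6667
1 1 load 2.0000
2 2 source 1.7778
3 3 load 1.7333
4 4 source 1.7630

Γ_L=0.200000, Γ_S=-0.666667; launch V₁=2·50/60=1.666667
k=0 src: V=1.6667
k=1 load: inc=1.666667, refl=1.666667·0.200000=0.3333; V=0.000000+1.666667+0.333333=2.0000
k=2 src: inc=0.333333, refl=0.333333·-0.666667=-0.2222; V=1.666667+0.333333+-0.222222=1.7778
k=3 load: inc=-0.222222, refl=-0.222222·0.200000=-0.0444; V=2.000000+-0.222222+-0.044444=1.7333
k=4 src: inc=-0.044444, refl=-0.044444·-0.666667=0.0296; V=1.777778+-0.044444+0.029630=1.7630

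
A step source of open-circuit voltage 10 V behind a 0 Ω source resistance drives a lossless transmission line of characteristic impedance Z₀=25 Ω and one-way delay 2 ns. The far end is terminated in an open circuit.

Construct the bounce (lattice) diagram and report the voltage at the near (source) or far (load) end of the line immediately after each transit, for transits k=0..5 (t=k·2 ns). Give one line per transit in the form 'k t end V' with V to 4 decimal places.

Γ_L=1.000000, Γ_S=-1.000000; launch V₁=10·25/25=10.000000
k=0 src: V=10.0000
k=1 load: inc=10.000000, refl=10.000000·1.000000=10.0000; V=0.000000+10.000000+10.000000=20.0000
k=2 src: inc=10.000000, refl=10.000000·-1.000000=-10.0000; V=10.000000+10.000000+-10.000000=10.0000
k=3 load: inc=-10.000000, refl=-10.000000·1.000000=-10.0000; V=20.000000+-10.000000+-10.000000=0.0000
k=4 src: inc=-10.000000, refl=-10.000000·-1.000000=10.0000; V=10.000000+-10.000000+10.000000=10.0000
k=5 load: inc=10.000000, refl=10.000000·1.000000=10.0000; V=0.000000+10.000000+10.000000=20.0000

0 0 source 10.0000
1 2 load 20.0000
2 4 source 10.0000
3 6 load 0.0000
4 8 source 10.0000
5 10 load 20.0000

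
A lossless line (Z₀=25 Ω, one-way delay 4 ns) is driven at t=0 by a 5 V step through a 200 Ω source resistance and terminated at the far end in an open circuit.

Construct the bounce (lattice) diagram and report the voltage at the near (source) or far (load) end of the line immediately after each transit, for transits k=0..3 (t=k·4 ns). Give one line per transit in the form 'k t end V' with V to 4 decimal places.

0 0 source 0.5556
1 4 load 1.1111
2 8 source 1.5432
3 12 load 1.9753

Γ_L=1.000000, Γ_S=0.777778; launch V₁=5·25/225=0.555556
k=0 src: V=0.5556
k=1 load: inc=0.555556, refl=0.555556·1.000000=0.5556; V=0.000000+0.555556+0.555556=1.1111
k=2 src: inc=0.555556, refl=0.555556·0.777778=0.4321; V=0.555556+0.555556+0.432099=1.5432
k=3 load: inc=0.432099, refl=0.432099·1.000000=0.4321; V=1.111111+0.432099+0.432099=1.9753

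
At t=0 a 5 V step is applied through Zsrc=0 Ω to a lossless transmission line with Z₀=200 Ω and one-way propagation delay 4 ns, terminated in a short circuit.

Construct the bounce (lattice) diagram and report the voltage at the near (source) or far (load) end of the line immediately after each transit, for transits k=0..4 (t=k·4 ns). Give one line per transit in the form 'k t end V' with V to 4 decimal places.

0 0 source 5.0000
1 4 load 0.0000
2 8 source 5.0000
3 12 load 0.0000
4 16 source 5.0000

Γ_L=-1.000000, Γ_S=-1.000000; launch V₁=5·200/200=5.000000
k=0 src: V=5.0000
k=1 load: inc=5.000000, refl=5.000000·-1.000000=-5.0000; V=0.000000+5.000000+-5.000000=0.0000
k=2 src: inc=-5.000000, refl=-5.000000·-1.000000=5.0000; V=5.000000+-5.000000+5.000000=5.0000
k=3 load: inc=5.000000, refl=5.000000·-1.000000=-5.0000; V=0.000000+5.000000+-5.000000=0.0000
k=4 src: inc=-5.000000, refl=-5.000000·-1.000000=5.0000; V=5.000000+-5.000000+5.000000=5.0000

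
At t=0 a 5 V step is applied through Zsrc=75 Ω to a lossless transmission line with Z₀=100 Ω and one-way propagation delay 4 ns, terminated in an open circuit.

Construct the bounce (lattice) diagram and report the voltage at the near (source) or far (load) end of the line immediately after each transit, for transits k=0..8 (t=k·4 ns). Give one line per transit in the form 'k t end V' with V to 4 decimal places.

0 0 source 2.8571
1 4 load 5.7143
2 8 source 5.3061
3 12 load 4.8980
4 16 source 4.9563
5 20 load 5.0146
6 24 source 5.0062
7 28 load 4.9979
8 32 source 4.9991

Γ_L=1.000000, Γ_S=-0.142857; launch V₁=5·100/175=2.857143
k=0 src: V=2.8571
k=1 load: inc=2.857143, refl=2.857143·1.000000=2.8571; V=0.000000+2.857143+2.857143=5.7143
k=2 src: inc=2.857143, refl=2.857143·-0.142857=-0.4082; V=2.857143+2.857143+-0.408163=5.3061
k=3 load: inc=-0.408163, refl=-0.408163·1.000000=-0.4082; V=5.714286+-0.408163+-0.408163=4.8980
k=4 src: inc=-0.408163, refl=-0.408163·-0.142857=0.0583; V=5.306122+-0.408163+0.058309=4.9563
k=5 load: inc=0.058309, refl=0.058309·1.000000=0.0583; V=4.897959+0.058309+0.058309=5.0146
k=6 src: inc=0.058309, refl=0.058309·-0.142857=-0.0083; V=4.956268+0.058309+-0.008330=5.0062
k=7 load: inc=-0.008330, refl=-0.008330·1.000000=-0.0083; V=5.014577+-0.008330+-0.008330=4.9979
k=8 src: inc=-0.008330, refl=-0.008330·-0.142857=0.0012; V=5.006247+-0.008330+0.001190=4.9991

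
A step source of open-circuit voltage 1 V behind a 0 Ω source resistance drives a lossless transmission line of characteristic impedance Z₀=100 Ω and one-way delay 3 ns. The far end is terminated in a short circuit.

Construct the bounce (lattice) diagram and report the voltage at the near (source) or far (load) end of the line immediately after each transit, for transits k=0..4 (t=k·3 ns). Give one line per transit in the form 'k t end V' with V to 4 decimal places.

0 0 source 1.0000
1 3 load 0.0000
2 6 source 1.0000
3 9 load 0.0000
4 12 source 1.0000

Γ_L=-1.000000, Γ_S=-1.000000; launch V₁=1·100/100=1.000000
k=0 src: V=1.0000
k=1 load: inc=1.000000, refl=1.000000·-1.000000=-1.0000; V=0.000000+1.000000+-1.000000=0.0000
k=2 src: inc=-1.000000, refl=-1.000000·-1.000000=1.0000; V=1.000000+-1.000000+1.000000=1.0000
k=3 load: inc=1.000000, refl=1.000000·-1.000000=-1.0000; V=0.000000+1.000000+-1.000000=0.0000
k=4 src: inc=-1.000000, refl=-1.000000·-1.000000=1.0000; V=1.000000+-1.000000+1.000000=1.0000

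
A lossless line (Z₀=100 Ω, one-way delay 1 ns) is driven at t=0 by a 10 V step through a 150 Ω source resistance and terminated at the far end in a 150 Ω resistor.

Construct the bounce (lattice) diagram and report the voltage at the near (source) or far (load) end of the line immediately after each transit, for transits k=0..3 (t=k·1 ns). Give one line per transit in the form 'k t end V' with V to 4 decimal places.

0 0 source 4.0000
1 1 load 4.8000
2 2 source 4.9600
3 3 load 4.9920

Γ_L=0.200000, Γ_S=0.200000; launch V₁=10·100/250=4.000000
k=0 src: V=4.0000
k=1 load: inc=4.000000, refl=4.000000·0.200000=0.8000; V=0.000000+4.000000+0.800000=4.8000
k=2 src: inc=0.800000, refl=0.800000·0.200000=0.1600; V=4.000000+0.800000+0.160000=4.9600
k=3 load: inc=0.160000, refl=0.160000·0.200000=0.0320; V=4.800000+0.160000+0.032000=4.9920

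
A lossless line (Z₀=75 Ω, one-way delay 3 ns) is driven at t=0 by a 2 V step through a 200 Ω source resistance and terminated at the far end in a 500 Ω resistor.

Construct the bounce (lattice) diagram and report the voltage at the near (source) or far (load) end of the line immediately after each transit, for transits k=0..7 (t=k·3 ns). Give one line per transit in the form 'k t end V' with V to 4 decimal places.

Γ_L=0.739130, Γ_S=0.454545; launch V₁=2·75/275=0.545455
k=0 src: V=0.5455
k=1 load: inc=0.545455, refl=0.545455·0.739130=0.4032; V=0.000000+0.545455+0.403162=0.9486
k=2 src: inc=0.403162, refl=0.403162·0.454545=0.1833; V=0.545455+0.403162+0.183255=1.1319
k=3 load: inc=0.183255, refl=0.183255·0.739130=0.1354; V=0.948617+0.183255+0.135450=1.2673
k=4 src: inc=0.135450, refl=0.135450·0.454545=0.0616; V=1.131872+0.135450+0.061568=1.3289
k=5 load: inc=0.061568, refl=0.061568·0.739130=0.0455; V=1.267322+0.061568+0.045507=1.3744
k=6 src: inc=0.045507, refl=0.045507·0.454545=0.0207; V=1.328890+0.045507+0.020685=1.3951
k=7 load: inc=0.020685, refl=0.020685·0.739130=0.0153; V=1.374397+0.020685+0.015289=1.4104

0 0 source 0.5455
1 3 load 0.9486
2 6 source 1.1319
3 9 load 1.2673
4 12 source 1.3289
5 15 load 1.3744
6 18 source 1.3951
7 21 load 1.4104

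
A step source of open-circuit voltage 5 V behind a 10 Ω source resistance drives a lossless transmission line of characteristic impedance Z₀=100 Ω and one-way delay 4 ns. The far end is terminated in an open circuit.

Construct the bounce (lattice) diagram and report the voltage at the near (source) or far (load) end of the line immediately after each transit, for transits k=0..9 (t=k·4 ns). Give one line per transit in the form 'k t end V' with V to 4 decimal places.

0 0 source 4.5455
1 4 load 9.0909
2 8 source 5.3719
3 12 load 1.6529
4 16 source 4.6957
5 20 load 7.7385
6 24 source 5.2490
7 28 load 2.7594
8 32 source 4.7963
9 36 load 6.8332

Γ_L=1.000000, Γ_S=-0.818182; launch V₁=5·100/110=4.545455
k=0 src: V=4.5455
k=1 load: inc=4.545455, refl=4.545455·1.000000=4.5455; V=0.000000+4.545455+4.545455=9.0909
k=2 src: inc=4.545455, refl=4.545455·-0.818182=-3.7190; V=4.545455+4.545455+-3.719008=5.3719
k=3 load: inc=-3.719008, refl=-3.719008·1.000000=-3.7190; V=9.090909+-3.719008+-3.719008=1.6529
k=4 src: inc=-3.719008, refl=-3.719008·-0.818182=3.0428; V=5.371901+-3.719008+3.042825=4.6957
k=5 load: inc=3.042825, refl=3.042825·1.000000=3.0428; V=1.652893+3.042825+3.042825=7.7385
k=6 src: inc=3.042825, refl=3.042825·-0.818182=-2.4896; V=4.695718+3.042825+-2.489584=5.2490
k=7 load: inc=-2.489584, refl=-2.489584·1.000000=-2.4896; V=7.738542+-2.489584+-2.489584=2.7594
k=8 src: inc=-2.489584, refl=-2.489584·-0.818182=2.0369; V=5.248958+-2.489584+2.036932=4.7963
k=9 load: inc=2.036932, refl=2.036932·1.000000=2.0369; V=2.759374+2.036932+2.036932=6.8332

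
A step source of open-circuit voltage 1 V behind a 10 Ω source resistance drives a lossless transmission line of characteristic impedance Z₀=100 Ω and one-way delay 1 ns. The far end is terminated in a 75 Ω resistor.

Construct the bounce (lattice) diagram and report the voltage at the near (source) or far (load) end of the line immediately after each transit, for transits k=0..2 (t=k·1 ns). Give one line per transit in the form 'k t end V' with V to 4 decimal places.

0 0 source 0.9091
1 1 load 0.7792
2 2 source 0.8855

Γ_L=-0.142857, Γ_S=-0.818182; launch V₁=1·100/110=0.909091
k=0 src: V=0.9091
k=1 load: inc=0.909091, refl=0.909091·-0.142857=-0.1299; V=0.000000+0.909091+-0.129870=0.7792
k=2 src: inc=-0.129870, refl=-0.129870·-0.818182=0.1063; V=0.909091+-0.129870+0.106257=0.8855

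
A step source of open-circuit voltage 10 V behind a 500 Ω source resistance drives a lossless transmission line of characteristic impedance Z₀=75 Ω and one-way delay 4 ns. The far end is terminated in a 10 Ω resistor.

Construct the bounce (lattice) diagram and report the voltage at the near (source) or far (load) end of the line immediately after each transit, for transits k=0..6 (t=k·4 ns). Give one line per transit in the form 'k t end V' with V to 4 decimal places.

Γ_L=-0.764706, Γ_S=0.739130; launch V₁=10·75/575=1.304348
k=0 src: V=1.3043
k=1 load: inc=1.304348, refl=1.304348·-0.764706=-0.9974; V=0.000000+1.304348+-0.997442=0.3069
k=2 src: inc=-0.997442, refl=-0.997442·0.739130=-0.7372; V=1.304348+-0.997442+-0.737240=-0.4303
k=3 load: inc=-0.737240, refl=-0.737240·-0.764706=0.5638; V=0.306905+-0.737240+0.563772=0.1334
k=4 src: inc=0.563772, refl=0.563772·0.739130=0.4167; V=-0.430335+0.563772+0.416701=0.5501
k=5 load: inc=0.416701, refl=0.416701·-0.764706=-0.3187; V=0.133437+0.416701+-0.318654=0.2315
k=6 src: inc=-0.318654, refl=-0.318654·0.739130=-0.2355; V=0.550138+-0.318654+-0.235527=-0.0040

0 0 source 1.3043
1 4 load 0.3069
2 8 source -0.4303
3 12 load 0.1334
4 16 source 0.5501
5 20 load 0.2315
6 24 source -0.0040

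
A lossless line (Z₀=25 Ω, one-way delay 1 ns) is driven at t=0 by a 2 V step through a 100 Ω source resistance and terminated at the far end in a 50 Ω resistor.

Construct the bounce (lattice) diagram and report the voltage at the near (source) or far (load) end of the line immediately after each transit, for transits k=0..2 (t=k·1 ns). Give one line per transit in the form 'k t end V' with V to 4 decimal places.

Γ_L=0.333333, Γ_S=0.600000; launch V₁=2·25/125=0.400000
k=0 src: V=0.4000
k=1 load: inc=0.400000, refl=0.400000·0.333333=0.1333; V=0.000000+0.400000+0.133333=0.5333
k=2 src: inc=0.133333, refl=0.133333·0.600000=0.0800; V=0.400000+0.133333+0.080000=0.6133

0 0 source 0.4000
1 1 load 0.5333
2 2 source 0.6133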